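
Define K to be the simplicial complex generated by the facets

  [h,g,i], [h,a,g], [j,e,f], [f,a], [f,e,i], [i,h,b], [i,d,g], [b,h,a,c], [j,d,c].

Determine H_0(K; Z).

Take the total order a < b < c < d < e < f < g < h < i < j on the vertex set. Then K (dimension 3) consists of the simplices:

  0-simplices (10): a, b, c, d, e, f, g, h, i, j
  1-simplices (22): ab, ac, af, ag, ah, bc, bh, bi, cd, ch, cj, dg, di, dj, ef, ei, ej, fi, fj, gh, gi, hi
  2-simplices (11): abc, abh, ach, agh, bch, bhi, cdj, dgi, efi, efj, ghi
  3-simplices (1): abch

Hence C_0 ≅ Z^10, C_1 ≅ Z^22, C_2 ≅ Z^11, C_3 ≅ Z^1.

The boundary map ∂_1: C_1 → C_0 is given by ∂[p,q] = [q] − [p]. For instance
  ∂cd = d − c.
As a 10×22 matrix over Z this has rank 9, with invariant factors (1,1,1,1,1,1,1,1,1).

∂_2: C_2 → C_1 acts by ∂[p,q,r] = [q,r] − [p,r] + [p,q]. For instance
  ∂ach = ch − ah + ac,
  ∂abh = bh − ah + ab.
This gives a 22×11 integer matrix of rank 10; reducing to Smith normal form yields diagonal entries (1,1,1,1,1,1,1,1,1,1).

Boundary ∂_3: C_3 → C_2 sends each 3-simplex σ to the alternating sum Σ_i (−1)^i (σ with its i-th vertex removed). For instance
  ∂abch = bch − ach + abh − abc.
This gives a 11×1 integer matrix of rank 1; reducing to Smith normal form yields diagonal entries (1).

Reading off H_k = ker ∂_k / im ∂_{k+1}:

  H_0: rank C_0 − rank ∂_1 = 10 − 9 = 1, and the invariant factors of ∂_1 are all 1, so H_0 = Z.

H_0 = Z.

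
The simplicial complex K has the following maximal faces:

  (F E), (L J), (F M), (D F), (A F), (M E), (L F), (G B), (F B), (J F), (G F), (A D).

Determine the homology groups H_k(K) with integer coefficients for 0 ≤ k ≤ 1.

H_0 = Z,  H_1 = Z^4.

Fix the vertex order A < B < D < E < F < G < J < L < M and write every simplex with vertices in increasing order. Then dim K = 1 and the simplices of K are:

  0-simplices (9): A, B, D, E, F, G, J, L, M
  1-simplices (12): AD, AF, BF, BG, DF, EF, EM, FG, FJ, FL, FM, JL

giving chain groups C_0 ≅ Z^9, C_1 ≅ Z^12.

Boundary ∂_1: C_1 → C_0 sends each edge [p,q] (with p < q) to q − p. For instance
  ∂FJ = J − F.
This gives a 9×12 integer matrix of rank 8; reducing to Smith normal form yields diagonal entries (1,1,1,1,1,1,1,1).

From H_k ≅ ker(∂_k) / im(∂_{k+1}) we obtain:

  H_0: rank C_0 − rank ∂_1 = 9 − 8 = 1, and the invariant factors of ∂_1 are all 1, so H_0 = Z.
  H_1: rank ker ∂_1 − rank ∂_2 = (12 − 8) − 0 = 4, and there is no ∂_2, so H_1 = Z^4.

As a check, the Euler characteristic is 9 − 12 = -3, which agrees with 1 − 4 = -3.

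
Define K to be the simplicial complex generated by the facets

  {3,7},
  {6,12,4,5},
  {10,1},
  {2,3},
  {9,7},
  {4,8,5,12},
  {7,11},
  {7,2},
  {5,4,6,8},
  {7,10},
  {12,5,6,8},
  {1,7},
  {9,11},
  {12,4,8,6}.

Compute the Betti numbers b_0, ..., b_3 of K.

b_0 = 2, b_1 = 3, b_2 = 0, b_3 = 1.

Fix the vertex order 1 < 2 < 3 < 4 < 5 < 6 < 7 < 8 < 9 < 10 < 11 < 12 and write every simplex with vertices in increasing order. Then dim K = 3 and the simplices of K are:

  0-simplices (12): [1], [2], [3], [4], [5], [6], [7], [8], [9], [10], [11], [12]
  1-simplices (19): [1,7], [1,10], [2,3], [2,7], [3,7], [4,5], [4,6], [4,8], [4,12], [5,6], [5,8], [5,12], [6,8], [6,12], [7,9], [7,10], [7,11], [8,12], [9,11]
  2-simplices (10): [4,5,6], [4,5,8], [4,5,12], [4,6,8], [4,6,12], [4,8,12], [5,6,8], [5,6,12], [5,8,12], [6,8,12]
  3-simplices (5): [4,5,6,8], [4,5,6,12], [4,5,8,12], [4,6,8,12], [5,6,8,12]

giving chain groups C_0 ≅ Z^12, C_1 ≅ Z^19, C_2 ≅ Z^10, C_3 ≅ Z^5.

The boundary map ∂_1: C_1 → C_0 maps an edge to its endpoints' difference, ∂[p,q] = q − p. For instance
  ∂[4,8] = [8] − [4].
The 12×19 boundary matrix has rank 10 and Smith normal form diag(1,1,1,1,1,1,1,1,1,1).

∂_2: C_2 → C_1 sends each 2-simplex [p,q,r] to [q,r] − [p,r] + [p,q]. For instance
  ∂[4,5,6] = [5,6] − [4,6] + [4,5],
  ∂[4,8,12] = [8,12] − [4,12] + [4,8].
As a 19×10 matrix over Z this has rank 6, with invariant factors (1,1,1,1,1,1).

∂_3: C_3 → C_2 sends each 3-simplex σ to the alternating sum Σ_i (−1)^i (σ with its i-th vertex removed). For instance
  ∂[5,6,8,12] = [6,8,12] − [5,8,12] + [5,6,12] − [5,6,8],
  ∂[4,5,6,12] = [5,6,12] − [4,6,12] + [4,5,12] − [4,5,6].
This gives a 10×5 integer matrix of rank 4; reducing to Smith normal form yields diagonal entries (1,1,1,1).

From H_k ≅ ker(∂_k) / im(∂_{k+1}) we obtain:

  H_0: rank C_0 − rank ∂_1 = 12 − 10 = 2, and the invariant factors of ∂_1 are all 1, so H_0 ≅ Z^2.
  H_1: rank ker ∂_1 − rank ∂_2 = (19 − 10) − 6 = 3, and the invariant factors of ∂_2 are all 1, so H_1 ≅ Z^3.
  H_2: rank ker ∂_2 − rank ∂_3 = (10 − 6) − 4 = 0, and the invariant factors of ∂_3 are all 1, so H_2 ≅ 0.
  H_3: rank ker ∂_3 − rank ∂_4 = (5 − 4) − 0 = 1, and there is no ∂_4, so H_3 ≅ Z.

Hence the Betti numbers are b_0 = 2, b_1 = 3, b_2 = 0, b_3 = 1.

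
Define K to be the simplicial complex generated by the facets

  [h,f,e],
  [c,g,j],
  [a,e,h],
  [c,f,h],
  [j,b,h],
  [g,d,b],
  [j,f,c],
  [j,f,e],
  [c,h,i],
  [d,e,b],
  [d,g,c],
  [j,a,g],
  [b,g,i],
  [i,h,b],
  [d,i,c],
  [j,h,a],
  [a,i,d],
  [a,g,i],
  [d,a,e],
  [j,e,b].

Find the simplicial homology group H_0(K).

K has 10 vertices, 30 edges, 20 triangles.
rank ∂_0 = 0, rank ∂_1 = 9 ⇒ b_0 = 10 − 0 − 9 = 1; all invariant factors of ∂_1 are 1 so no torsion. So H_0 = Z.

H_0 ≅ Z.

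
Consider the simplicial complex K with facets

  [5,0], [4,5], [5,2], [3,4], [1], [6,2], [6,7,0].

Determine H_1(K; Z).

Take the total order 0 < 1 < 2 < 3 < 4 < 5 < 6 < 7 on the vertex set. Then K (dimension 2) consists of the simplices:

  0-simplices (8): [0], [1], [2], [3], [4], [5], [6], [7]
  1-simplices (8): [0,5], [0,6], [0,7], [2,5], [2,6], [3,4], [4,5], [6,7]
  2-simplices (1): [0,6,7]

giving chain groups C_0 ≅ Z^8, C_1 ≅ Z^8, C_2 ≅ Z^1.

∂_1: C_1 → C_0 maps an edge to its endpoints' difference, ∂[p,q] = q − p. For instance
  ∂[0,6] = [6] − [0].
The resulting 8×8 matrix has rank 6, and its Smith normal form has invariant factors (1,1,1,1,1,1).

Boundary ∂_2: C_2 → C_1 acts by ∂[p,q,r] = [q,r] − [p,r] + [p,q]. For instance
  ∂[0,6,7] = [6,7] − [0,7] + [0,6].
The 8×1 boundary matrix has rank 1 and Smith normal form diag(1).

Now H_k = ker ∂_k / im ∂_{k+1}, so:

  H_1: rank ker ∂_1 − rank ∂_2 = (8 − 6) − 1 = 1, and the invariant factors of ∂_2 are all 1, so H_1 ≅ Z.

H_1 ≅ Z.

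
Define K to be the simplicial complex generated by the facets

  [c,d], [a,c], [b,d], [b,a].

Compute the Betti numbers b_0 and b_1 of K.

Order the vertices as a < b < c < d. Listing each simplex with vertices in this order, K has dimension 1 with simplices:

  0-simplices (4): a, b, c, d
  1-simplices (4): ab, ac, bd, cd

so the chain groups are C_0 ≅ Z^4, C_1 ≅ Z^4.

∂_1: C_1 → C_0 maps an edge to its endpoints' difference, ∂[p,q] = q − p.
The 4×4 boundary matrix has rank 3 and Smith normal form diag(1,1,1).

From H_k ≅ ker(∂_k) / im(∂_{k+1}) we obtain:

  H_0: rank C_0 − rank ∂_1 = 4 − 3 = 1, and the invariant factors of ∂_1 are all 1, so H_0 ≅ Z.
  H_1: rank ker ∂_1 − rank ∂_2 = (4 − 3) − 0 = 1, and there is no ∂_2, so H_1 ≅ Z.

As a check, the Euler characteristic is 4 − 4 = 0, which agrees with 1 − 1 = 0.
(K is a triangulation of the circle S^1.)

Hence the Betti numbers are b_0 = 1, b_1 = 1.

b_0 = 1, b_1 = 1.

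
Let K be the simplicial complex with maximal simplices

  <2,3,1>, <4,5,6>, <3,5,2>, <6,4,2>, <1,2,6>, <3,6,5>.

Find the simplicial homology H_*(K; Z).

Order the vertices as 1 < 2 < 3 < 4 < 5 < 6. Listing each simplex with vertices in this order, K has dimension 2 with simplices:

  0-simplices (6): [1], [2], [3], [4], [5], [6]
  1-simplices (12): [1,2], [1,3], [1,6], [2,3], [2,4], [2,5], [2,6], [3,5], [3,6], [4,5], [4,6], [5,6]
  2-simplices (6): [1,2,3], [1,2,6], [2,3,5], [2,4,6], [3,5,6], [4,5,6]

so the chain groups are C_0 ≅ Z^6, C_1 ≅ Z^12, C_2 ≅ Z^6.

The boundary map ∂_1: C_1 → C_0 is given by ∂[p,q] = [q] − [p].
The resulting 6×12 matrix has rank 5, and its Smith normal form has invariant factors (1,1,1,1,1).

∂_2: C_2 → C_1 sends each 2-simplex [p,q,r] to [q,r] − [p,r] + [p,q]. For instance
  ∂[2,4,6] = [4,6] − [2,6] + [2,4],
  ∂[1,2,6] = [2,6] − [1,6] + [1,2].
The 12×6 boundary matrix has rank 6 and Smith normal form diag(1,1,1,1,1,1).

Now H_k = ker ∂_k / im ∂_{k+1}, so:

  H_0: rank C_0 − rank ∂_1 = 6 − 5 = 1, and the invariant factors of ∂_1 are all 1, so H_0 ≅ Z.
  H_1: rank ker ∂_1 − rank ∂_2 = (12 − 5) − 6 = 1, and the invariant factors of ∂_2 are all 1, so H_1 ≅ Z.
  H_2: rank ker ∂_2 − rank ∂_3 = (6 − 6) − 0 = 0, and there is no ∂_3, so H_2 ≅ 0.

As a check, the Euler characteristic is 6 − 12 + 6 = 0, which agrees with 1 − 1 + 0 = 0.

H_0 ≅ Z,  H_1 ≅ Z,  H_2 = 0.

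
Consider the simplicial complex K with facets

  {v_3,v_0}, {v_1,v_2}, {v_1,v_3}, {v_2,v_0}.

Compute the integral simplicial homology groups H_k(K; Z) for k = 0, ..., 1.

K has 4 vertices, 4 edges.
rank ∂_0 = 0, rank ∂_1 = 3 ⇒ b_0 = 4 − 0 − 3 = 1; all invariant factors of ∂_1 are 1 so no torsion. So H_0 = Z.
rank ∂_1 = 3, rank ∂_2 = 0 ⇒ b_1 = 4 − 3 − 0 = 1. So H_1 = Z.

H_0 = Z,  H_1 = Z.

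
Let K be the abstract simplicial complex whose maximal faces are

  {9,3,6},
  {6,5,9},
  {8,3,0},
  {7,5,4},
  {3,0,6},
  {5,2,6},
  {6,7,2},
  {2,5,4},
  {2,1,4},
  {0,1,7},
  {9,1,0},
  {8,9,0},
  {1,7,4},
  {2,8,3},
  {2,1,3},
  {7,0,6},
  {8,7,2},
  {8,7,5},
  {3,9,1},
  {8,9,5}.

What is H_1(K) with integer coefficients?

Order the vertices as 0 < 1 < 2 < 3 < 4 < 5 < 6 < 7 < 8 < 9. Listing each simplex with vertices in this order, K has dimension 2 with simplices:

  0-simplices (10): [0], [1], [2], [3], [4], [5], [6], [7], [8], [9]
  1-simplices (30): (30 of them)
  2-simplices (20): (20 of them)

giving chain groups C_0 ≅ Z^10, C_1 ≅ Z^30, C_2 ≅ Z^20.

∂_1: C_1 → C_0 sends each edge [p,q] (with p < q) to q − p.
The 10×30 boundary matrix has rank 9 and Smith normal form diag(1,1,1,1,1,1,1,1,1).

Boundary ∂_2: C_2 → C_1 maps a triangle to the signed sum of its edges. For instance
  ∂[0,6,7] = [6,7] − [0,7] + [0,6],
  ∂[0,3,6] = [3,6] − [0,6] + [0,3].
As a 30×20 matrix over Z this has rank 20, with invariant factors (1,1,1,1,1,1,1,1,1,1,1,1,1,1,1,1,1,1,1,2).

Reading off H_k = ker ∂_k / im ∂_{k+1}:

  H_1: rank ker ∂_1 − rank ∂_2 = (30 − 9) − 20 = 1, and ∂_2 has invariant factor 2 > 1, so H_1 ≅ Z × Z/2.

H_1 = Z × Z/2.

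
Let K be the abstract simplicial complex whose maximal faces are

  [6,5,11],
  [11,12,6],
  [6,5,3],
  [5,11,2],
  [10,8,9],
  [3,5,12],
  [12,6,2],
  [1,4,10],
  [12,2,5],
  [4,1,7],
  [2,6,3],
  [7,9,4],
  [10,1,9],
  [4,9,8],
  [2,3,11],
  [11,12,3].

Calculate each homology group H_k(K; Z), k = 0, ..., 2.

We work with the vertex ordering 1 < 2 < 3 < 4 < 5 < 6 < 7 < 8 < 9 < 10 < 11 < 12. The simplices of K, each written with vertices in increasing order, are:

  0-simplices (12): [1], [2], [3], [4], [5], [6], [7], [8], [9], [10], [11], [12]
  1-simplices (27): (27 of them)
  2-simplices (16): [1,4,7], [1,4,10], [1,9,10], [2,3,6], [2,3,11], [2,5,11], [2,5,12], [2,6,12], [3,5,6], [3,5,12], [3,11,12], [4,7,9], [4,8,9], [5,6,11], [6,11,12], [8,9,10]

so the chain groups are C_0 ≅ Z^12, C_1 ≅ Z^27, C_2 ≅ Z^16.

The boundary map ∂_1: C_1 → C_0 sends each edge [p,q] (with p < q) to q − p. For instance
  ∂[6,12] = [12] − [6].
The 12×27 boundary matrix has rank 10 and Smith normal form diag(1,1,1,1,1,1,1,1,1,1).

The boundary map ∂_2: C_2 → C_1 sends each 2-simplex [p,q,r] to [q,r] − [p,r] + [p,q]. For instance
  ∂[1,4,7] = [4,7] − [1,7] + [1,4],
  ∂[4,7,9] = [7,9] − [4,9] + [4,7].
This gives a 27×16 integer matrix of rank 16; reducing to Smith normal form yields diagonal entries (1,1,1,1,1,1,1,1,1,1,1,1,1,1,1,2).

Computing H_k = (kernel of ∂_k) / (image of ∂_{k+1}):

  H_0: rank C_0 − rank ∂_1 = 12 − 10 = 2, and the invariant factors of ∂_1 are all 1, so H_0 = Z^2.
  H_1: rank ker ∂_1 − rank ∂_2 = (27 − 10) − 16 = 1, and ∂_2 has invariant factor 2 > 1, so H_1 = Z × Z/2.
  H_2: rank ker ∂_2 − rank ∂_3 = (16 − 16) − 0 = 0, and there is no ∂_3, so H_2 = 0.

As a check, the Euler characteristic is 12 − 27 + 16 = 1, which agrees with 2 − 1 + 0 = 1.
(K is a triangulation of the disjoint union of the cylinder S^1 x I and the real projective plane RP^2.)

H_0 = Z^2,  H_1 = Z × Z/2,  H_2 = 0.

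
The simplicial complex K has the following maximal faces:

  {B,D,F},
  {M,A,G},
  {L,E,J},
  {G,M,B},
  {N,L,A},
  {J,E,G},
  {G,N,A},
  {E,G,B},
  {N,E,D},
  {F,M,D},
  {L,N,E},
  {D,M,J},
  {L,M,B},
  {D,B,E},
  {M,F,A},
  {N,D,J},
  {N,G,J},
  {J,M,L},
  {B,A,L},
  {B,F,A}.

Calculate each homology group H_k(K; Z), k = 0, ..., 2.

H_0 ≅ Z,  H_1 ≅ Z ⊕ Z_2,  H_2 = 0.

Order the vertices as A < B < D < E < F < G < J < L < M < N. Listing each simplex with vertices in this order, K has dimension 2 with simplices:

  0-simplices (10): A, B, D, E, F, G, J, L, M, N
  1-simplices (30): AB, AF, AG, AL, AM, AN, BD, BE, BF, BG, BL, BM, DE, DF, DJ, DM, DN, EG, EJ, EL, EN, FM, GJ, GM, GN, JL, JM, JN, LM, LN
  2-simplices (20): ABF, ABL, AFM, AGM, AGN, ALN, BDE, BDF, BEG, BGM, BLM, DEN, DFM, DJM, DJN, EGJ, EJL, ELN, GJN, JLM

giving chain groups C_0 ≅ Z^10, C_1 ≅ Z^30, C_2 ≅ Z^20.

Boundary ∂_1: C_1 → C_0 is given by ∂[p,q] = [q] − [p]. For instance
  ∂GN = N − G.
As a 10×30 matrix over Z this has rank 9, with invariant factors (1,1,1,1,1,1,1,1,1).

Boundary ∂_2: C_2 → C_1 acts by ∂[p,q,r] = [q,r] − [p,r] + [p,q]. For instance
  ∂DEN = EN − DN + DE,
  ∂ALN = LN − AN + AL.
The 30×20 boundary matrix has rank 20 and Smith normal form diag(1,1,1,1,1,1,1,1,1,1,1,1,1,1,1,1,1,1,1,2).

From H_k ≅ ker(∂_k) / im(∂_{k+1}) we obtain:

  H_0: rank C_0 − rank ∂_1 = 10 − 9 = 1, and the invariant factors of ∂_1 are all 1, so H_0 ≅ Z.
  H_1: rank ker ∂_1 − rank ∂_2 = (30 − 9) − 20 = 1, and ∂_2 has invariant factor 2 > 1, so H_1 ≅ Z ⊕ Z_2.
  H_2: rank ker ∂_2 − rank ∂_3 = (20 − 20) − 0 = 0, and there is no ∂_3, so H_2 ≅ 0.

As a check, the Euler characteristic is 10 − 30 + 20 = 0, which agrees with 1 − 1 + 0 = 0.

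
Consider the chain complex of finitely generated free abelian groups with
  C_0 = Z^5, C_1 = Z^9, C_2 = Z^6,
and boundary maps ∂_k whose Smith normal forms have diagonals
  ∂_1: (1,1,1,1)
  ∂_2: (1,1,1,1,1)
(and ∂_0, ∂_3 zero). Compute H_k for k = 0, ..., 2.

H_0: b_0 = 5 − 0 − 4 = 1; torsion from ∂_1 factors > 1: none. So H_0 = Z.
H_1: b_1 = 9 − 4 − 5 = 0; torsion from ∂_2 factors > 1: none. So H_1 = 0.
H_2: b_2 = 6 − 5 − 0 = 1; torsion from ∂_3 factors > 1: none. So H_2 = Z.

H_0 = Z,  H_1 = 0,  H_2 = Z.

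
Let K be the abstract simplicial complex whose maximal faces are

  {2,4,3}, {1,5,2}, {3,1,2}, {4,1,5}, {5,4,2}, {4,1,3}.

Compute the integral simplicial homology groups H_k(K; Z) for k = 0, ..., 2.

H_0 = Z,  H_1 = 0,  H_2 = Z.

Fix the vertex order 1 < 2 < 3 < 4 < 5 and write every simplex with vertices in increasing order. Then dim K = 2 and the simplices of K are:

  0-simplices (5): [1], [2], [3], [4], [5]
  1-simplices (9): [1,2], [1,3], [1,4], [1,5], [2,3], [2,4], [2,5], [3,4], [4,5]
  2-simplices (6): [1,2,3], [1,2,5], [1,3,4], [1,4,5], [2,3,4], [2,4,5]

giving chain groups C_0 ≅ Z^5, C_1 ≅ Z^9, C_2 ≅ Z^6.

The boundary map ∂_1: C_1 → C_0 maps an edge to its endpoints' difference, ∂[p,q] = q − p.
The resulting 5×9 matrix has rank 4, and its Smith normal form has invariant factors (1,1,1,1).

The boundary map ∂_2: C_2 → C_1 sends each 2-simplex [p,q,r] to [q,r] − [p,r] + [p,q]. For instance
  ∂[2,4,5] = [4,5] − [2,5] + [2,4],
  ∂[1,3,4] = [3,4] − [1,4] + [1,3].
The resulting 9×6 matrix has rank 5, and its Smith normal form has invariant factors (1,1,1,1,1).

Reading off H_k = ker ∂_k / im ∂_{k+1}:

  H_0: rank C_0 − rank ∂_1 = 5 − 4 = 1, and the invariant factors of ∂_1 are all 1, so H_0 ≅ Z.
  H_1: rank ker ∂_1 − rank ∂_2 = (9 − 4) − 5 = 0, and the invariant factors of ∂_2 are all 1, so H_1 ≅ 0.
  H_2: rank ker ∂_2 − rank ∂_3 = (6 − 5) − 0 = 1, and there is no ∂_3, so H_2 ≅ Z.

As a check, the Euler characteristic is 5 − 9 + 6 = 2, which agrees with 1 − 0 + 1 = 2.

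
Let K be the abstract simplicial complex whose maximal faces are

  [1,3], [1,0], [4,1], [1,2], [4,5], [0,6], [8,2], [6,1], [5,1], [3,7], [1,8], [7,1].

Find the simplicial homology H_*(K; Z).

H_0 ≅ Z,  H_1 ≅ Z^4.

We work with the vertex ordering 0 < 1 < 2 < 3 < 4 < 5 < 6 < 7 < 8. The simplices of K, each written with vertices in increasing order, are:

  0-simplices (9): [0], [1], [2], [3], [4], [5], [6], [7], [8]
  1-simplices (12): [0,1], [0,6], [1,2], [1,3], [1,4], [1,5], [1,6], [1,7], [1,8], [2,8], [3,7], [4,5]

Hence C_0 ≅ Z^9, C_1 ≅ Z^12.

∂_1: C_1 → C_0 is given by ∂[p,q] = [q] − [p]. For instance
  ∂[1,7] = [7] − [1].
This gives a 9×12 integer matrix of rank 8; reducing to Smith normal form yields diagonal entries (1,1,1,1,1,1,1,1).

From H_k ≅ ker(∂_k) / im(∂_{k+1}) we obtain:

  H_0: rank C_0 − rank ∂_1 = 9 − 8 = 1, and the invariant factors of ∂_1 are all 1, so H_0 ≅ Z.
  H_1: rank ker ∂_1 − rank ∂_2 = (12 − 8) − 0 = 4, and there is no ∂_2, so H_1 ≅ Z^4.

As a check, the Euler characteristic is 9 − 12 = -3, which agrees with 1 − 4 = -3.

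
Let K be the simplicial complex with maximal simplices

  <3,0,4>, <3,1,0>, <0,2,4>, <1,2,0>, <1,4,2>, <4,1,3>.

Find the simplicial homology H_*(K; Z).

H_0 = Z,  H_1 = 0,  H_2 = Z.

Take the total order 0 < 1 < 2 < 3 < 4 on the vertex set. Then K (dimension 2) consists of the simplices:

  0-simplices (5): [0], [1], [2], [3], [4]
  1-simplices (9): [0,1], [0,2], [0,3], [0,4], [1,2], [1,3], [1,4], [2,4], [3,4]
  2-simplices (6): [0,1,2], [0,1,3], [0,2,4], [0,3,4], [1,2,4], [1,3,4]

giving chain groups C_0 ≅ Z^5, C_1 ≅ Z^9, C_2 ≅ Z^6.

The boundary map ∂_1: C_1 → C_0 maps an edge to its endpoints' difference, ∂[p,q] = q − p. For instance
  ∂[0,3] = [3] − [0].
The 5×9 boundary matrix has rank 4 and Smith normal form diag(1,1,1,1).

∂_2: C_2 → C_1 maps a triangle to the signed sum of its edges. For instance
  ∂[1,3,4] = [3,4] − [1,4] + [1,3],
  ∂[0,1,2] = [1,2] − [0,2] + [0,1].
As a 9×6 matrix over Z this has rank 5, with invariant factors (1,1,1,1,1).

From H_k ≅ ker(∂_k) / im(∂_{k+1}) we obtain:

  H_0: rank C_0 − rank ∂_1 = 5 − 4 = 1, and the invariant factors of ∂_1 are all 1, so H_0 ≅ Z.
  H_1: rank ker ∂_1 − rank ∂_2 = (9 − 4) − 5 = 0, and the invariant factors of ∂_2 are all 1, so H_1 ≅ 0.
  H_2: rank ker ∂_2 − rank ∂_3 = (6 − 5) − 0 = 1, and there is no ∂_3, so H_2 ≅ Z.

As a check, the Euler characteristic is 5 − 9 + 6 = 2, which agrees with 1 − 0 + 1 = 2.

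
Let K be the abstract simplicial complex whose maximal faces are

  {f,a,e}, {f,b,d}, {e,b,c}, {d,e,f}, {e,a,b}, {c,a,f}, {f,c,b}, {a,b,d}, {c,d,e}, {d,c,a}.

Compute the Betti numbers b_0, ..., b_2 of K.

b_0 = 1, b_1 = 0, b_2 = 0.

K has 6 vertices, 15 edges, 10 triangles.
rank ∂_0 = 0, rank ∂_1 = 5 ⇒ b_0 = 6 − 0 − 5 = 1; all invariant factors of ∂_1 are 1 so no torsion. So H_0 ≅ Z.
rank ∂_1 = 5, rank ∂_2 = 10 ⇒ b_1 = 15 − 5 − 10 = 0; ∂_2 has invariant factor(s) [2] giving torsion. So H_1 ≅ Z/2.
rank ∂_2 = 10, rank ∂_3 = 0 ⇒ b_2 = 10 − 10 − 0 = 0. So H_2 ≅ 0.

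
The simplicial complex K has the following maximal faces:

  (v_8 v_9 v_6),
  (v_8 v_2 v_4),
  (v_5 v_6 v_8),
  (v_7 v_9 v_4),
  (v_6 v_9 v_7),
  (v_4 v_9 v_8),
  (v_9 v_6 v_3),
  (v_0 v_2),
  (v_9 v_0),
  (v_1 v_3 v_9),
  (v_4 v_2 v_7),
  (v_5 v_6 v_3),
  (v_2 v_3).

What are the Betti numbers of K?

b_0 = 1, b_1 = 2, b_2 = 0.

We work with the vertex ordering v_0 < v_1 < v_2 < v_3 < v_4 < v_5 < v_6 < v_7 < v_8 < v_9. The simplices of K, each written with vertices in increasing order, are:

  0-simplices (10): [v_0], [v_1], [v_2], [v_3], [v_4], [v_5], [v_6], [v_7], [v_8], [v_9]
  1-simplices (21): (21 of them)
  2-simplices (10): [v_1,v_3,v_9], [v_2,v_4,v_7], [v_2,v_4,v_8], [v_3,v_5,v_6], [v_3,v_6,v_9], [v_4,v_7,v_9], [v_4,v_8,v_9], [v_5,v_6,v_8], [v_6,v_7,v_9], [v_6,v_8,v_9]

giving chain groups C_0 ≅ Z^10, C_1 ≅ Z^21, C_2 ≅ Z^10.

∂_1: C_1 → C_0 maps an edge to its endpoints' difference, ∂[p,q] = q − p.
The resulting 10×21 matrix has rank 9, and its Smith normal form has invariant factors (1,1,1,1,1,1,1,1,1).

∂_2: C_2 → C_1 sends each 2-simplex [p,q,r] to [q,r] − [p,r] + [p,q]. For instance
  ∂[v_4,v_8,v_9] = [v_8,v_9] − [v_4,v_9] + [v_4,v_8],
  ∂[v_5,v_6,v_8] = [v_6,v_8] − [v_5,v_8] + [v_5,v_6].
The 21×10 boundary matrix has rank 10 and Smith normal form diag(1,1,1,1,1,1,1,1,1,1).

Reading off H_k = ker ∂_k / im ∂_{k+1}:

  H_0: rank C_0 − rank ∂_1 = 10 − 9 = 1, and the invariant factors of ∂_1 are all 1, so H_0 ≅ Z.
  H_1: rank ker ∂_1 − rank ∂_2 = (21 − 9) − 10 = 2, and the invariant factors of ∂_2 are all 1, so H_1 ≅ Z^2.
  H_2: rank ker ∂_2 − rank ∂_3 = (10 − 10) − 0 = 0, and there is no ∂_3, so H_2 ≅ 0.

As a check, the Euler characteristic is 10 − 21 + 10 = -1, which agrees with 1 − 2 + 0 = -1.

Hence the Betti numbers are b_0 = 1, b_1 = 2, b_2 = 0.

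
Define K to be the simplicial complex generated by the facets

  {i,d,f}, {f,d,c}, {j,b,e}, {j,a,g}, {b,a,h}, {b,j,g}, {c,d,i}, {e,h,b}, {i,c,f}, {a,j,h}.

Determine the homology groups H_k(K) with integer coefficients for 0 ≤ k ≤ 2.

H_0 ≅ Z^2,  H_1 ≅ Z,  H_2 ≅ Z.

Fix the vertex order a < b < c < d < e < f < g < h < i < j and write every simplex with vertices in increasing order. Then dim K = 2 and the simplices of K are:

  0-simplices (10): a, b, c, d, e, f, g, h, i, j
  1-simplices (18): ab, ag, ah, aj, be, bg, bh, bj, cd, cf, ci, df, di, eh, ej, fi, gj, hj
  2-simplices (10): abh, agj, ahj, beh, bej, bgj, cdf, cdi, cfi, dfi

giving chain groups C_0 ≅ Z^10, C_1 ≅ Z^18, C_2 ≅ Z^10.

Boundary ∂_1: C_1 → C_0 is given by ∂[p,q] = [q] − [p]. For instance
  ∂df = f − d.
The resulting 10×18 matrix has rank 8, and its Smith normal form has invariant factors (1,1,1,1,1,1,1,1).

The boundary map ∂_2: C_2 → C_1 sends each 2-simplex [p,q,r] to [q,r] − [p,r] + [p,q]. For instance
  ∂agj = gj − aj + ag,
  ∂cdf = df − cf + cd.
The resulting 18×10 matrix has rank 9, and its Smith normal form has invariant factors (1,1,1,1,1,1,1,1,1).

Reading off H_k = ker ∂_k / im ∂_{k+1}:

  H_0: rank C_0 − rank ∂_1 = 10 − 8 = 2, and the invariant factors of ∂_1 are all 1, so H_0 = Z^2.
  H_1: rank ker ∂_1 − rank ∂_2 = (18 − 8) − 9 = 1, and the invariant factors of ∂_2 are all 1, so H_1 = Z.
  H_2: rank ker ∂_2 − rank ∂_3 = (10 − 9) − 0 = 1, and there is no ∂_3, so H_2 = Z.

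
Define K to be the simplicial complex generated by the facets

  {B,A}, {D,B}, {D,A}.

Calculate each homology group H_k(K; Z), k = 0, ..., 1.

Order the vertices as A < B < D. Listing each simplex with vertices in this order, K has dimension 1 with simplices:

  0-simplices (3): A, B, D
  1-simplices (3): AB, AD, BD

giving chain groups C_0 ≅ Z^3, C_1 ≅ Z^3.

∂_1: C_1 → C_0 sends each edge [p,q] (with p < q) to q − p. For instance
  ∂BD = D − B.
The 3×3 boundary matrix has rank 2 and Smith normal form diag(1,1).

From H_k ≅ ker(∂_k) / im(∂_{k+1}) we obtain:

  H_0: rank C_0 − rank ∂_1 = 3 − 2 = 1, and the invariant factors of ∂_1 are all 1, so H_0 ≅ Z.
  H_1: rank ker ∂_1 − rank ∂_2 = (3 − 2) − 0 = 1, and there is no ∂_2, so H_1 ≅ Z.

H_0 = Z,  H_1 = Z.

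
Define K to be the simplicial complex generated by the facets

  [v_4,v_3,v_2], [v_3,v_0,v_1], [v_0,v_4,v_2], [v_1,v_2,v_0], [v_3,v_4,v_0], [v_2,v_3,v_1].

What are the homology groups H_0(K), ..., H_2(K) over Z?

H_0 ≅ Z,  H_1 = 0,  H_2 ≅ Z.

We work with the vertex ordering v_0 < v_1 < v_2 < v_3 < v_4. The simplices of K, each written with vertices in increasing order, are:

  0-simplices (5): [v_0], [v_1], [v_2], [v_3], [v_4]
  1-simplices (9): [v_0,v_1], [v_0,v_2], [v_0,v_3], [v_0,v_4], [v_1,v_2], [v_1,v_3], [v_2,v_3], [v_2,v_4], [v_3,v_4]
  2-simplices (6): [v_0,v_1,v_2], [v_0,v_1,v_3], [v_0,v_2,v_4], [v_0,v_3,v_4], [v_1,v_2,v_3], [v_2,v_3,v_4]

Hence C_0 ≅ Z^5, C_1 ≅ Z^9, C_2 ≅ Z^6.

Boundary ∂_1: C_1 → C_0 maps an edge to its endpoints' difference, ∂[p,q] = q − p. For instance
  ∂[v_3,v_4] = [v_4] − [v_3].
As a 5×9 matrix over Z this has rank 4, with invariant factors (1,1,1,1).

The boundary map ∂_2: C_2 → C_1 maps a triangle to the signed sum of its edges. For instance
  ∂[v_0,v_1,v_2] = [v_1,v_2] − [v_0,v_2] + [v_0,v_1],
  ∂[v_0,v_3,v_4] = [v_3,v_4] − [v_0,v_4] + [v_0,v_3].
The 9×6 boundary matrix has rank 5 and Smith normal form diag(1,1,1,1,1).

Computing H_k = (kernel of ∂_k) / (image of ∂_{k+1}):

  H_0: rank C_0 − rank ∂_1 = 5 − 4 = 1, and the invariant factors of ∂_1 are all 1, so H_0 ≅ Z.
  H_1: rank ker ∂_1 − rank ∂_2 = (9 − 4) − 5 = 0, and the invariant factors of ∂_2 are all 1, so H_1 ≅ 0.
  H_2: rank ker ∂_2 − rank ∂_3 = (6 − 5) − 0 = 1, and there is no ∂_3, so H_2 ≅ Z.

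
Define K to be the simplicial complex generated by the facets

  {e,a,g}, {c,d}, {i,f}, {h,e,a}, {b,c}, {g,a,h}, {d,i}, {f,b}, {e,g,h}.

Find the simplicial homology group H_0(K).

H_0 ≅ Z^2.

K has 9 vertices, 11 edges, 4 triangles.
rank ∂_0 = 0, rank ∂_1 = 7 ⇒ b_0 = 9 − 0 − 7 = 2; all invariant factors of ∂_1 are 1 so no torsion. So H_0 ≅ Z^2.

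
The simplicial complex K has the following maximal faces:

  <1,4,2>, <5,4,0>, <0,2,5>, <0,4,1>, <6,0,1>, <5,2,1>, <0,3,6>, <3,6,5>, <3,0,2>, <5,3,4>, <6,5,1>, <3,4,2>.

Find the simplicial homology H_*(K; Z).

H_0 = Z,  H_1 = Z/2Z,  H_2 = 0.

Order the vertices as 0 < 1 < 2 < 3 < 4 < 5 < 6. Listing each simplex with vertices in this order, K has dimension 2 with simplices:

  0-simplices (7): [0], [1], [2], [3], [4], [5], [6]
  1-simplices (18): [0,1], [0,2], [0,3], [0,4], [0,5], [0,6], [1,2], [1,4], [1,5], [1,6], [2,3], [2,4], [2,5], [3,4], [3,5], [3,6], [4,5], [5,6]
  2-simplices (12): [0,1,4], [0,1,6], [0,2,3], [0,2,5], [0,3,6], [0,4,5], [1,2,4], [1,2,5], [1,5,6], [2,3,4], [3,4,5], [3,5,6]

so the chain groups are C_0 ≅ Z^7, C_1 ≅ Z^18, C_2 ≅ Z^12.

The boundary map ∂_1: C_1 → C_0 is given by ∂[p,q] = [q] − [p].
The 7×18 boundary matrix has rank 6 and Smith normal form diag(1,1,1,1,1,1).

∂_2: C_2 → C_1 maps a triangle to the signed sum of its edges. For instance
  ∂[0,1,6] = [1,6] − [0,6] + [0,1],
  ∂[1,2,4] = [2,4] − [1,4] + [1,2].
This gives a 18×12 integer matrix of rank 12; reducing to Smith normal form yields diagonal entries (1,1,1,1,1,1,1,1,1,1,1,2).

From H_k ≅ ker(∂_k) / im(∂_{k+1}) we obtain:

  H_0: rank C_0 − rank ∂_1 = 7 − 6 = 1, and the invariant factors of ∂_1 are all 1, so H_0 ≅ Z.
  H_1: rank ker ∂_1 − rank ∂_2 = (18 − 6) − 12 = 0, and ∂_2 has invariant factor 2 > 1, so H_1 ≅ Z/2Z.
  H_2: rank ker ∂_2 − rank ∂_3 = (12 − 12) − 0 = 0, and there is no ∂_3, so H_2 ≅ 0.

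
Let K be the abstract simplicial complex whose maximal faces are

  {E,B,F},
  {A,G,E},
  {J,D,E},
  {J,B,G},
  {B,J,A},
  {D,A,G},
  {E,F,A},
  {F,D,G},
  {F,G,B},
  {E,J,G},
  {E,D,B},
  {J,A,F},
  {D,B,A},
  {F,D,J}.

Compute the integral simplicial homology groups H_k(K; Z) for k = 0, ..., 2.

H_0 ≅ Z,  H_1 ≅ Z^2,  H_2 ≅ Z.

Order the vertices as A < B < D < E < F < G < J. Listing each simplex with vertices in this order, K has dimension 2 with simplices:

  0-simplices (7): A, B, D, E, F, G, J
  1-simplices (21): AB, AD, AE, AF, AG, AJ, BD, BE, BF, BG, BJ, DE, DF, DG, DJ, EF, EG, EJ, FG, FJ, GJ
  2-simplices (14): ABD, ABJ, ADG, AEF, AEG, AFJ, BDE, BEF, BFG, BGJ, DEJ, DFG, DFJ, EGJ

so the chain groups are C_0 ≅ Z^7, C_1 ≅ Z^21, C_2 ≅ Z^14.

∂_1: C_1 → C_0 is given by ∂[p,q] = [q] − [p]. For instance
  ∂AJ = J − A.
The 7×21 boundary matrix has rank 6 and Smith normal form diag(1,1,1,1,1,1).

∂_2: C_2 → C_1 sends each 2-simplex [p,q,r] to [q,r] − [p,r] + [p,q]. For instance
  ∂DFG = FG − DG + DF,
  ∂BGJ = GJ − BJ + BG.
The 21×14 boundary matrix has rank 13 and Smith normal form diag(1,1,1,1,1,1,1,1,1,1,1,1,1).

Now H_k = ker ∂_k / im ∂_{k+1}, so:

  H_0: rank C_0 − rank ∂_1 = 7 − 6 = 1, and the invariant factors of ∂_1 are all 1, so H_0 ≅ Z.
  H_1: rank ker ∂_1 − rank ∂_2 = (21 − 6) − 13 = 2, and the invariant factors of ∂_2 are all 1, so H_1 ≅ Z^2.
  H_2: rank ker ∂_2 − rank ∂_3 = (14 − 13) − 0 = 1, and there is no ∂_3, so H_2 ≅ Z.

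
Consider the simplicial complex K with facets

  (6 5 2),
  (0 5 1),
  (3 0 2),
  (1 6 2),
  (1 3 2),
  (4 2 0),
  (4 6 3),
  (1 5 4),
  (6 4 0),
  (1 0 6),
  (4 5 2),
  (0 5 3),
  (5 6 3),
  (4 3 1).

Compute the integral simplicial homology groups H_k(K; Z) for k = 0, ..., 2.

H_0 = Z,  H_1 = Z^2,  H_2 = Z.

Take the total order 0 < 1 < 2 < 3 < 4 < 5 < 6 on the vertex set. Then K (dimension 2) consists of the simplices:

  0-simplices (7): [0], [1], [2], [3], [4], [5], [6]
  1-simplices (21): [0,1], [0,2], [0,3], [0,4], [0,5], [0,6], [1,2], [1,3], [1,4], [1,5], [1,6], [2,3], [2,4], [2,5], [2,6], [3,4], [3,5], [3,6], [4,5], [4,6], [5,6]
  2-simplices (14): [0,1,5], [0,1,6], [0,2,3], [0,2,4], [0,3,5], [0,4,6], [1,2,3], [1,2,6], [1,3,4], [1,4,5], [2,4,5], [2,5,6], [3,4,6], [3,5,6]

Hence C_0 ≅ Z^7, C_1 ≅ Z^21, C_2 ≅ Z^14.

Boundary ∂_1: C_1 → C_0 is given by ∂[p,q] = [q] − [p]. For instance
  ∂[2,5] = [5] − [2].
The 7×21 boundary matrix has rank 6 and Smith normal form diag(1,1,1,1,1,1).

∂_2: C_2 → C_1 maps a triangle to the signed sum of its edges. For instance
  ∂[3,5,6] = [5,6] − [3,6] + [3,5],
  ∂[1,4,5] = [4,5] − [1,5] + [1,4].
The resulting 21×14 matrix has rank 13, and its Smith normal form has invariant factors (1,1,1,1,1,1,1,1,1,1,1,1,1).

Computing H_k = (kernel of ∂_k) / (image of ∂_{k+1}):

  H_0: rank C_0 − rank ∂_1 = 7 − 6 = 1, and the invariant factors of ∂_1 are all 1, so H_0 = Z.
  H_1: rank ker ∂_1 − rank ∂_2 = (21 − 6) − 13 = 2, and the invariant factors of ∂_2 are all 1, so H_1 = Z^2.
  H_2: rank ker ∂_2 − rank ∂_3 = (14 − 13) − 0 = 1, and there is no ∂_3, so H_2 = Z.

(K is a triangulation of the torus T^2.)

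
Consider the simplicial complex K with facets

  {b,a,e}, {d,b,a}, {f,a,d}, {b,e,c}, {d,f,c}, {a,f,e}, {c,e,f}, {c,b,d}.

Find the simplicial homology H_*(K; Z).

K has 6 vertices, 12 edges, 8 triangles.
rank ∂_0 = 0, rank ∂_1 = 5 ⇒ b_0 = 6 − 0 − 5 = 1; all invariant factors of ∂_1 are 1 so no torsion. So H_0 ≅ Z.
rank ∂_1 = 5, rank ∂_2 = 7 ⇒ b_1 = 12 − 5 − 7 = 0; all invariant factors of ∂_2 are 1 so no torsion. So H_1 ≅ 0.
rank ∂_2 = 7, rank ∂_3 = 0 ⇒ b_2 = 8 − 7 − 0 = 1. So H_2 ≅ Z.

H_0 = Z,  H_1 = 0,  H_2 = Z.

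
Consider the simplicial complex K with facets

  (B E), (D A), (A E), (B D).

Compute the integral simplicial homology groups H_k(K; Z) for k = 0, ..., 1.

We work with the vertex ordering A < B < D < E. The simplices of K, each written with vertices in increasing order, are:

  0-simplices (4): A, B, D, E
  1-simplices (4): AD, AE, BD, BE

so the chain groups are C_0 ≅ Z^4, C_1 ≅ Z^4.

The boundary map ∂_1: C_1 → C_0 sends each edge [p,q] (with p < q) to q − p. For instance
  ∂AE = E − A.
This gives a 4×4 integer matrix of rank 3; reducing to Smith normal form yields diagonal entries (1,1,1).

From H_k ≅ ker(∂_k) / im(∂_{k+1}) we obtain:

  H_0: rank C_0 − rank ∂_1 = 4 − 3 = 1, and the invariant factors of ∂_1 are all 1, so H_0 = Z.
  H_1: rank ker ∂_1 − rank ∂_2 = (4 − 3) − 0 = 1, and there is no ∂_2, so H_1 = Z.

(K is a triangulation of the circle S^1.)

H_0 ≅ Z,  H_1 ≅ Z.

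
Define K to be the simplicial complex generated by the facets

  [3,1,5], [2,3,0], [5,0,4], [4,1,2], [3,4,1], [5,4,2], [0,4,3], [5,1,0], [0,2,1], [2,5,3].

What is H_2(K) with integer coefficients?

K has 6 vertices, 15 edges, 10 triangles.
rank ∂_2 = 10, rank ∂_3 = 0 ⇒ b_2 = 10 − 10 − 0 = 0. So H_2 = 0.

H_2 = 0.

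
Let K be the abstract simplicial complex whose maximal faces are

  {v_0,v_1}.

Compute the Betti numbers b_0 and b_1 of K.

Take the total order v_0 < v_1 on the vertex set. Then K (dimension 1) consists of the simplices:

  0-simplices (2): [v_0], [v_1]
  1-simplices (1): [v_0,v_1]

giving chain groups C_0 ≅ Z^2, C_1 ≅ Z^1.

The boundary map ∂_1: C_1 → C_0 maps an edge to its endpoints' difference, ∂[p,q] = q − p.
The resulting 2×1 matrix has rank 1, and its Smith normal form has invariant factors (1).

Reading off H_k = ker ∂_k / im ∂_{k+1}:

  H_0: rank C_0 − rank ∂_1 = 2 − 1 = 1, and the invariant factors of ∂_1 are all 1, so H_0 ≅ Z.
  H_1: rank ker ∂_1 − rank ∂_2 = (1 − 1) − 0 = 0, and there is no ∂_2, so H_1 ≅ 0.

Hence the Betti numbers are b_0 = 1, b_1 = 0.

b_0 = 1, b_1 = 0.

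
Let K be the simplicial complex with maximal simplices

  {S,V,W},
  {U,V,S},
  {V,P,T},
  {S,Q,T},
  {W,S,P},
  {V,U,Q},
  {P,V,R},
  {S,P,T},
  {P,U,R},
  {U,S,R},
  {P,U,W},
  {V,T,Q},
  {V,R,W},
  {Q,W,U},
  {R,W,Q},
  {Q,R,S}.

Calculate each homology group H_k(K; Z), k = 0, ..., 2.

H_0 ≅ Z,  H_1 ≅ Z^2,  H_2 ≅ Z.

Order the vertices as P < Q < R < S < T < U < V < W. Listing each simplex with vertices in this order, K has dimension 2 with simplices:

  0-simplices (8): P, Q, R, S, T, U, V, W
  1-simplices (24): PR, PS, PT, PU, PV, PW, QR, QS, QT, QU, QV, QW, RS, RU, RV, RW, ST, SU, SV, SW, TV, UV, UW, VW
  2-simplices (16): PRU, PRV, PST, PSW, PTV, PUW, QRS, QRW, QST, QTV, QUV, QUW, RSU, RVW, SUV, SVW

giving chain groups C_0 ≅ Z^8, C_1 ≅ Z^24, C_2 ≅ Z^16.

The boundary map ∂_1: C_1 → C_0 is given by ∂[p,q] = [q] − [p]. For instance
  ∂PS = S − P.
As a 8×24 matrix over Z this has rank 7, with invariant factors (1,1,1,1,1,1,1).

The boundary map ∂_2: C_2 → C_1 maps a triangle to the signed sum of its edges. For instance
  ∂QUV = UV − QV + QU,
  ∂SUV = UV − SV + SU.
This gives a 24×16 integer matrix of rank 15; reducing to Smith normal form yields diagonal entries (1,1,1,1,1,1,1,1,1,1,1,1,1,1,1).

Reading off H_k = ker ∂_k / im ∂_{k+1}:

  H_0: rank C_0 − rank ∂_1 = 8 − 7 = 1, and the invariant factors of ∂_1 are all 1, so H_0 ≅ Z.
  H_1: rank ker ∂_1 − rank ∂_2 = (24 − 7) − 15 = 2, and the invariant factors of ∂_2 are all 1, so H_1 ≅ Z^2.
  H_2: rank ker ∂_2 − rank ∂_3 = (16 − 15) − 0 = 1, and there is no ∂_3, so H_2 ≅ Z.

As a check, the Euler characteristic is 8 − 24 + 16 = 0, which agrees with 1 − 2 + 1 = 0.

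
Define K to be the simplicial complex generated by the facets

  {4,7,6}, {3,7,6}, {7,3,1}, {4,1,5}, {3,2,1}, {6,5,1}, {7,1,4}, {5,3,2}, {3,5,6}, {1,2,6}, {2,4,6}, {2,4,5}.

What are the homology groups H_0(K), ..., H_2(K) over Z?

H_0 ≅ Z,  H_1 ≅ Z/2,  H_2 = 0.

Take the total order 1 < 2 < 3 < 4 < 5 < 6 < 7 on the vertex set. Then K (dimension 2) consists of the simplices:

  0-simplices (7): [1], [2], [3], [4], [5], [6], [7]
  1-simplices (18): [1,2], [1,3], [1,4], [1,5], [1,6], [1,7], [2,3], [2,4], [2,5], [2,6], [3,5], [3,6], [3,7], [4,5], [4,6], [4,7], [5,6], [6,7]
  2-simplices (12): [1,2,3], [1,2,6], [1,3,7], [1,4,5], [1,4,7], [1,5,6], [2,3,5], [2,4,5], [2,4,6], [3,5,6], [3,6,7], [4,6,7]

so the chain groups are C_0 ≅ Z^7, C_1 ≅ Z^18, C_2 ≅ Z^12.

∂_1: C_1 → C_0 sends each edge [p,q] (with p < q) to q − p. For instance
  ∂[6,7] = [7] − [6].
The 7×18 boundary matrix has rank 6 and Smith normal form diag(1,1,1,1,1,1).

∂_2: C_2 → C_1 maps a triangle to the signed sum of its edges. For instance
  ∂[1,5,6] = [5,6] − [1,6] + [1,5],
  ∂[1,4,5] = [4,5] − [1,5] + [1,4].
The resulting 18×12 matrix has rank 12, and its Smith normal form has invariant factors (1,1,1,1,1,1,1,1,1,1,1,2).

Computing H_k = (kernel of ∂_k) / (image of ∂_{k+1}):

  H_0: rank C_0 − rank ∂_1 = 7 − 6 = 1, and the invariant factors of ∂_1 are all 1, so H_0 ≅ Z.
  H_1: rank ker ∂_1 − rank ∂_2 = (18 − 6) − 12 = 0, and ∂_2 has invariant factor 2 > 1, so H_1 ≅ Z/2.
  H_2: rank ker ∂_2 − rank ∂_3 = (12 − 12) − 0 = 0, and there is no ∂_3, so H_2 ≅ 0.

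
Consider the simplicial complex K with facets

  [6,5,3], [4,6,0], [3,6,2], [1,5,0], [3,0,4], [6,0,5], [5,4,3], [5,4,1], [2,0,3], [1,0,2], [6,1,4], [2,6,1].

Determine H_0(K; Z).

Take the total order 0 < 1 < 2 < 3 < 4 < 5 < 6 on the vertex set. Then K (dimension 2) consists of the simplices:

  0-simplices (7): [0], [1], [2], [3], [4], [5], [6]
  1-simplices (18): [0,1], [0,2], [0,3], [0,4], [0,5], [0,6], [1,2], [1,4], [1,5], [1,6], [2,3], [2,6], [3,4], [3,5], [3,6], [4,5], [4,6], [5,6]
  2-simplices (12): [0,1,2], [0,1,5], [0,2,3], [0,3,4], [0,4,6], [0,5,6], [1,2,6], [1,4,5], [1,4,6], [2,3,6], [3,4,5], [3,5,6]

Hence C_0 ≅ Z^7, C_1 ≅ Z^18, C_2 ≅ Z^12.

∂_1: C_1 → C_0 sends each edge [p,q] (with p < q) to q − p.
This gives a 7×18 integer matrix of rank 6; reducing to Smith normal form yields diagonal entries (1,1,1,1,1,1).

The boundary map ∂_2: C_2 → C_1 sends each 2-simplex [p,q,r] to [q,r] − [p,r] + [p,q]. For instance
  ∂[0,2,3] = [2,3] − [0,3] + [0,2],
  ∂[3,5,6] = [5,6] − [3,6] + [3,5].
The resulting 18×12 matrix has rank 12, and its Smith normal form has invariant factors (1,1,1,1,1,1,1,1,1,1,1,2).

Computing H_k = (kernel of ∂_k) / (image of ∂_{k+1}):

  H_0: rank C_0 − rank ∂_1 = 7 − 6 = 1, and the invariant factors of ∂_1 are all 1, so H_0 ≅ Z.

H_0 ≅ Z.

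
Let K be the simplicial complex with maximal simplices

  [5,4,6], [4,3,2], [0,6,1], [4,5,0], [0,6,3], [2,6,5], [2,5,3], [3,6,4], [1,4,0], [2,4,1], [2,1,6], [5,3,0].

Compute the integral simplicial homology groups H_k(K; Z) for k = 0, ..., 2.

H_0 ≅ Z,  H_1 ≅ Z/2,  H_2 = 0.

K has 7 vertices, 18 edges, 12 triangles.
rank ∂_0 = 0, rank ∂_1 = 6 ⇒ b_0 = 7 − 0 − 6 = 1; all invariant factors of ∂_1 are 1 so no torsion. So H_0 = Z.
rank ∂_1 = 6, rank ∂_2 = 12 ⇒ b_1 = 18 − 6 − 12 = 0; ∂_2 has invariant factor(s) [2] giving torsion. So H_1 = Z/2.
rank ∂_2 = 12, rank ∂_3 = 0 ⇒ b_2 = 12 − 12 − 0 = 0. So H_2 = 0.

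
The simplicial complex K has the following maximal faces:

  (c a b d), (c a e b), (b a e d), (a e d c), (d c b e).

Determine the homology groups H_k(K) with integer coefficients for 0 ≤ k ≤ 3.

Take the total order a < b < c < d < e on the vertex set. Then K (dimension 3) consists of the simplices:

  0-simplices (5): a, b, c, d, e
  1-simplices (10): ab, ac, ad, ae, bc, bd, be, cd, ce, de
  2-simplices (10): abc, abd, abe, acd, ace, ade, bcd, bce, bde, cde
  3-simplices (5): abcd, abce, abde, acde, bcde

Hence C_0 ≅ Z^5, C_1 ≅ Z^10, C_2 ≅ Z^10, C_3 ≅ Z^5.

∂_1: C_1 → C_0 is given by ∂[p,q] = [q] − [p]. For instance
  ∂ad = d − a.
As a 5×10 matrix over Z this has rank 4, with invariant factors (1,1,1,1).

The boundary map ∂_2: C_2 → C_1 sends each 2-simplex [p,q,r] to [q,r] − [p,r] + [p,q]. For instance
  ∂abd = bd − ad + ab,
  ∂acd = cd − ad + ac.
The 10×10 boundary matrix has rank 6 and Smith normal form diag(1,1,1,1,1,1).

The boundary map ∂_3: C_3 → C_2 sends each 3-simplex σ to the alternating sum Σ_i (−1)^i (σ with its i-th vertex removed). For instance
  ∂abce = bce − ace + abe − abc,
  ∂abcd = bcd − acd + abd − abc.
This gives a 10×5 integer matrix of rank 4; reducing to Smith normal form yields diagonal entries (1,1,1,1).

From H_k ≅ ker(∂_k) / im(∂_{k+1}) we obtain:

  H_0: rank C_0 − rank ∂_1 = 5 − 4 = 1, and the invariant factors of ∂_1 are all 1, so H_0 ≅ Z.
  H_1: rank ker ∂_1 − rank ∂_2 = (10 − 4) − 6 = 0, and the invariant factors of ∂_2 are all 1, so H_1 ≅ 0.
  H_2: rank ker ∂_2 − rank ∂_3 = (10 − 6) − 4 = 0, and the invariant factors of ∂_3 are all 1, so H_2 ≅ 0.
  H_3: rank ker ∂_3 − rank ∂_4 = (5 − 4) − 0 = 1, and there is no ∂_4, so H_3 ≅ Z.

H_0 = Z,  H_1 = 0,  H_2 = 0,  H_3 = Z.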